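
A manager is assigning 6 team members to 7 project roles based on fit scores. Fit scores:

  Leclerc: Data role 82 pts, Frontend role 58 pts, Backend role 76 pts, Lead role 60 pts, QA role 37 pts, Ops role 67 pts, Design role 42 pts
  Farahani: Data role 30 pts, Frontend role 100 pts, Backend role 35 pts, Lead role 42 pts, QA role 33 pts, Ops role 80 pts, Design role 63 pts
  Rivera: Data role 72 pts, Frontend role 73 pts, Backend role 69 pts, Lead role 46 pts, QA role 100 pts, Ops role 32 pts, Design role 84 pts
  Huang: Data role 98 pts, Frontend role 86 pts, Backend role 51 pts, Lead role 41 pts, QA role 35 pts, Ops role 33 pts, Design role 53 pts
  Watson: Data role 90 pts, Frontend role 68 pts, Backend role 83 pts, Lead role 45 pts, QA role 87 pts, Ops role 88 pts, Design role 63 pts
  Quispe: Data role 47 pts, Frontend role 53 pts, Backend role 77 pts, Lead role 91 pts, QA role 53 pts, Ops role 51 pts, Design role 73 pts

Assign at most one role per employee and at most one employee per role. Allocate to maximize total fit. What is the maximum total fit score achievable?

Maximum total: 553 pts

Optimal: Leclerc→Backend role (76 pts), Farahani→Frontend role (100 pts), Rivera→QA role (100 pts), Huang→Data role (98 pts), Watson→Ops role (88 pts), Quispe→Lead role (91 pts) — total 76+100+100+98+88+91 = 553 pts.
Row-greedy (each employee in turn takes its best remaining role) gives 514 pts, worse by 39.
Next-best assignment: Leclerc→Ops role, Farahani→Frontend role, Rivera→QA role, Huang→Data role, Watson→Backend role, Quispe→Lead role = 539 pts.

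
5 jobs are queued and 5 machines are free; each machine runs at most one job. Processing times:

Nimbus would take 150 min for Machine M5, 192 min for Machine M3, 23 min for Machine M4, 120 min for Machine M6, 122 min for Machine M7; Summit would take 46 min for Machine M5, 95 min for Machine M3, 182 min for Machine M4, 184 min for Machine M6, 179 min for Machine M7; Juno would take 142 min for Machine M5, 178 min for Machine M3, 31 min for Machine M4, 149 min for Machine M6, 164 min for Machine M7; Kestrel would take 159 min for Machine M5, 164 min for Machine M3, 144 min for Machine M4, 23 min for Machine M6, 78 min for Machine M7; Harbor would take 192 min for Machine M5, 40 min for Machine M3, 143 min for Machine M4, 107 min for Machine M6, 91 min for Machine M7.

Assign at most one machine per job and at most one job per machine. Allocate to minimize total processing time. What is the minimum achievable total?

Min total: 262 min

Treat this as an assignment problem: match each job to one machine.
Optimal: Nimbus→Machine M7 (122 min), Summit→Machine M5 (46 min), Juno→Machine M4 (31 min), Kestrel→Machine M6 (23 min), Harbor→Machine M3 (40 min) — total 122+46+31+23+40 = 262 min.
Row-greedy (each job in turn takes its cheapest remaining machine) gives 336 min, worse by 74.
Swapping Nimbus↔Juno (Nimbus→Machine M4 23 min, Juno→Machine M7 164 min) adds 34.
Every other assignment is strictly worse.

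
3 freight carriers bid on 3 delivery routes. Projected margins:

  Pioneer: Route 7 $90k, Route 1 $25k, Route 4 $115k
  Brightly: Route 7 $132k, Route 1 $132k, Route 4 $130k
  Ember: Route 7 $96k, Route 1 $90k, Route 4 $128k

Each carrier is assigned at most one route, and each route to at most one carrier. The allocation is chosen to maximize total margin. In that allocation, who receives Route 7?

Optimal: Pioneer→Route 7 ($90k), Brightly→Route 1 ($132k), Ember→Route 4 ($128k) — total 90+132+128 = $350k.
Row-greedy (each carrier in turn takes its best remaining route) gives $337k, worse by 13.
Next-best assignment: Pioneer→Route 4, Brightly→Route 1, Ember→Route 7 = $343k.
Pioneer's own top route is Route 4 ($115k), but forcing Pioneer→Route 4 and reassigning the rest optimally gives only $343k — worse by 7.

Pioneer receives Route 7.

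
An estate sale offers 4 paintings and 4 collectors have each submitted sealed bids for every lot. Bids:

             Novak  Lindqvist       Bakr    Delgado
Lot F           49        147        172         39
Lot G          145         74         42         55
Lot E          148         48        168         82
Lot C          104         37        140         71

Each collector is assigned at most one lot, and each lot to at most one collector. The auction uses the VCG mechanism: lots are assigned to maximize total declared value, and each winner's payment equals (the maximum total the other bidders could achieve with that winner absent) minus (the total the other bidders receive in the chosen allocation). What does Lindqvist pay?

Lindqvist pays $15.

Efficient allocation: Novak→Lot G ($145), Lindqvist→Lot F ($147), Bakr→Lot E ($168), Delgado→Lot C ($71); total welfare W = $531.
Lindqvist receives Lot F at value $147, so the others get W − 147 = $384.
Without Lindqvist: best allocation of the remaining 3 bidders over all 4 lots is Novak→Lot G ($145), Bakr→Lot F ($172), Delgado→Lot E ($82), total $399.
VCG payment = (others' best without Lindqvist) − (others' welfare with Lindqvist) = 399 − 384 = $15.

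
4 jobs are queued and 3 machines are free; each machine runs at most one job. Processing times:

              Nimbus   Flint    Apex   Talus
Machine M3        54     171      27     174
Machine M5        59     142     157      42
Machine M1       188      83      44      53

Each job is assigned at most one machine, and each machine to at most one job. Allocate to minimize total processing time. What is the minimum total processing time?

This is the linear assignment problem.
Optimal: Apex→Machine M3 (27 min), Nimbus→Machine M5 (59 min), Talus→Machine M1 (53 min) — total 27+59+53 = 139 min.
Row-greedy (each job in turn takes its cheapest remaining machine) gives 294 min, worse by 155.
Swapping Talus↔Apex (Talus→Machine M3 174 min, Apex→Machine M1 44 min) adds 138.

Min total: 139 min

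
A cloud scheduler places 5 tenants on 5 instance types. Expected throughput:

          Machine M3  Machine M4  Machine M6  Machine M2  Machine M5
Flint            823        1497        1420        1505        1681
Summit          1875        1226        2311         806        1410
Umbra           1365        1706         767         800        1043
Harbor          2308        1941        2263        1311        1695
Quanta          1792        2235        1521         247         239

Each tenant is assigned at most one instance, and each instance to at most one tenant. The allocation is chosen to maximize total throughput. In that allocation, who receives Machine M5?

Umbra receives Machine M5.

Treat this as an assignment problem: match each tenant to one instance.
Optimal: Flint→Machine M2 (1505 ops/s), Summit→Machine M6 (2311 ops/s), Umbra→Machine M5 (1043 ops/s), Harbor→Machine M3 (2308 ops/s), Quanta→Machine M4 (2235 ops/s) — total 1505+2311+1043+2308+2235 = 9402 ops/s.
Max-entry greedy (repeatedly take the single best remaining cell) gives 9335 ops/s, worse by 67.
Next-best assignment: Flint→Machine M5, Summit→Machine M6, Umbra→Machine M2, Harbor→Machine M3, Quanta→Machine M4 = 9335 ops/s.
No other one-to-one assignment exceeds 9402 ops/s.
Umbra's own top instance is Machine M4 (1706 ops/s), but forcing Umbra→Machine M4 and reassigning the rest optimally gives only 9009 ops/s — worse by 393.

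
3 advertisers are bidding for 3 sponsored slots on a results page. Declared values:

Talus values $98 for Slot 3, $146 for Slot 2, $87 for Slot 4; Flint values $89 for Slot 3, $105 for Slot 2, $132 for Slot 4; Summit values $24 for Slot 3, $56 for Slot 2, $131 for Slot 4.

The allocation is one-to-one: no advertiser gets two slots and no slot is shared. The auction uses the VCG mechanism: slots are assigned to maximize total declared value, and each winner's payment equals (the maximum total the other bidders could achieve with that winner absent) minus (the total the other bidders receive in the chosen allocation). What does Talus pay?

Talus pays $16.

Efficient allocation: Talus→Slot 2 ($146), Flint→Slot 3 ($89), Summit→Slot 4 ($131); total welfare W = $366.
Talus receives Slot 2 at value $146, so the others get W − 146 = $220.
Without Talus: best allocation of the remaining 2 bidders over all 3 slots is Flint→Slot 2 ($105), Summit→Slot 4 ($131), total $236.
VCG payment = (others' best without Talus) − (others' welfare with Talus) = 236 − 220 = $16.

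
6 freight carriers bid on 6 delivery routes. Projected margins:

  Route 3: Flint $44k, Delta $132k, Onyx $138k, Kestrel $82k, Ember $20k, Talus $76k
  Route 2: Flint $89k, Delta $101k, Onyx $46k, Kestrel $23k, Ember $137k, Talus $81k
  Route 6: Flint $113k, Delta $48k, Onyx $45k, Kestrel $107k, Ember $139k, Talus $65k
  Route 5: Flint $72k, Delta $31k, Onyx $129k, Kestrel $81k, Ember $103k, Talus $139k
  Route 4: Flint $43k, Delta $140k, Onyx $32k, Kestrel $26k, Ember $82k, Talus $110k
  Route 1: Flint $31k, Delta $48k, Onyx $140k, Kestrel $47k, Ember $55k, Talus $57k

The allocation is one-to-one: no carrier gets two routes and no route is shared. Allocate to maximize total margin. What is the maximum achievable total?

Maximum total: $751k

This is a one-to-one assignment (maximum-weight bipartite matching).
Optimal: Flint→Route 6 ($113k), Delta→Route 4 ($140k), Onyx→Route 1 ($140k), Kestrel→Route 3 ($82k), Ember→Route 2 ($137k), Talus→Route 5 ($139k) — total 113+140+140+82+137+139 = $751k.
Max-entry greedy (repeatedly take the single best remaining cell) gives $729k, worse by 22.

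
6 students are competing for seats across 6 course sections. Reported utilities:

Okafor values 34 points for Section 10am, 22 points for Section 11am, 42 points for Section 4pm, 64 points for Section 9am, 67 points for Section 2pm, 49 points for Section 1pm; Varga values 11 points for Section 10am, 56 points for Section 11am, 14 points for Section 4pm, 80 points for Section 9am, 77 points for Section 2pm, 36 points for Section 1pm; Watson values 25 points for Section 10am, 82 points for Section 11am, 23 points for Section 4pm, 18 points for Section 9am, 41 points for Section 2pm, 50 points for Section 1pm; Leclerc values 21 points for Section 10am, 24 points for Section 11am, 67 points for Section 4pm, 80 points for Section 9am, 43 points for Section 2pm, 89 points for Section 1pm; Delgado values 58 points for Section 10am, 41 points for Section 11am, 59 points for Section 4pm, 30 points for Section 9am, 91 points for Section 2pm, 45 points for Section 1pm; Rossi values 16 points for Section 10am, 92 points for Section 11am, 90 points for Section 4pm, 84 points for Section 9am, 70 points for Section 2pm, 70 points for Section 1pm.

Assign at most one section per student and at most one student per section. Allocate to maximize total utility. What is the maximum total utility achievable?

Optimal: Okafor→Section 10am (34 points), Varga→Section 9am (80 points), Watson→Section 11am (82 points), Leclerc→Section 1pm (89 points), Delgado→Section 2pm (91 points), Rossi→Section 4pm (90 points) — total 34+80+82+89+91+90 = 466 points.
Max-entry greedy (repeatedly take the single best remaining cell) gives 419 points, worse by 47.

Maximum total: 466 points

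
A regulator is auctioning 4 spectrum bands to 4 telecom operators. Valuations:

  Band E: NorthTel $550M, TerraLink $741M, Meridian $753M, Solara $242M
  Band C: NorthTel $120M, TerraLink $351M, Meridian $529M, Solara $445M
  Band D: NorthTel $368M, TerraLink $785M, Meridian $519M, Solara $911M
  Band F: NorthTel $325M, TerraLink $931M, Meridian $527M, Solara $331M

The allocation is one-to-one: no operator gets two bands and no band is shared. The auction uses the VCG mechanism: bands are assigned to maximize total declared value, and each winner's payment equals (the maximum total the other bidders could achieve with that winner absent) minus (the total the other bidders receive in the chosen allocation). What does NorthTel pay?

NorthTel pays $224M.

Efficient allocation: NorthTel→Band E ($550M), TerraLink→Band F ($931M), Meridian→Band C ($529M), Solara→Band D ($911M); total welfare W = $2921M.
NorthTel receives Band E at value $550M, so the others get W − 550 = $2371M.
Without NorthTel: best allocation of the remaining 3 bidders over all 4 bands is TerraLink→Band F ($931M), Meridian→Band E ($753M), Solara→Band D ($911M), total $2595M.
VCG payment = (others' best without NorthTel) − (others' welfare with NorthTel) = 2595 − 2371 = $224M.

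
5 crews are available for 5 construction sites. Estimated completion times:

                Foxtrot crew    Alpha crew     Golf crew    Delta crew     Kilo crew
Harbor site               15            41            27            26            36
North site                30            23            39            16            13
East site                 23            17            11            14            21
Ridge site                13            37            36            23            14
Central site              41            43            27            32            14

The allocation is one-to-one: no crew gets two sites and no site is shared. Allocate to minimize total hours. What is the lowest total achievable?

Treat this as an assignment problem: match each crew to one site.
Optimal: Foxtrot crew→Harbor site (15 hours), Alpha crew→North site (23 hours), Golf crew→East site (11 hours), Delta crew→Ridge site (23 hours), Kilo crew→Central site (14 hours) — total 15+23+11+23+14 = 86 hours.
Min-entry greedy (repeatedly take the single cheapest remaining cell) gives 106 hours, worse by 20.
Next-best assignment: Foxtrot crew→Ridge site, Alpha crew→North site, Golf crew→East site, Delta crew→Harbor site, Kilo crew→Central site = 87 hours.

Minimum total: 86 hours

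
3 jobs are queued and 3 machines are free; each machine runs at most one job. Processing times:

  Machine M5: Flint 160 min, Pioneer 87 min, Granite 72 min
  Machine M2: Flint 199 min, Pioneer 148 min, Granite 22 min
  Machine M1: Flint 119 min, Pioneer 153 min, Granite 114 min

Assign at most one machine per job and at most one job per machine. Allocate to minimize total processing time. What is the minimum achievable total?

Min total: 228 min

Treat this as an assignment problem: match each job to one machine.
Optimal: Flint→Machine M1 (119 min), Pioneer→Machine M5 (87 min), Granite→Machine M2 (22 min) — total 119+87+22 = 228 min.
Column-greedy (each machine in turn goes to its cheapest remaining job) gives 339 min, worse by 111.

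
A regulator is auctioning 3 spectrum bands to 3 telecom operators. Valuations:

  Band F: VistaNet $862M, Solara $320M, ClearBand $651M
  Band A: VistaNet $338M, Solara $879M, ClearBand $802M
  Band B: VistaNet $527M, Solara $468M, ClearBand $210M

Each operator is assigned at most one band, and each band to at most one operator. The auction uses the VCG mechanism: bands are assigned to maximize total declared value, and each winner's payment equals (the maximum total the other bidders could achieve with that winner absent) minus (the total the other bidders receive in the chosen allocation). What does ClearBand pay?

ClearBand pays $411M.

Efficient allocation: VistaNet→Band F ($862M), Solara→Band B ($468M), ClearBand→Band A ($802M); total welfare W = $2132M.
ClearBand receives Band A at value $802M, so the others get W − 802 = $1330M.
Without ClearBand: best allocation of the remaining 2 bidders over all 3 bands is VistaNet→Band F ($862M), Solara→Band A ($879M), total $1741M.
VCG payment = (others' best without ClearBand) − (others' welfare with ClearBand) = 1741 − 1330 = $411M.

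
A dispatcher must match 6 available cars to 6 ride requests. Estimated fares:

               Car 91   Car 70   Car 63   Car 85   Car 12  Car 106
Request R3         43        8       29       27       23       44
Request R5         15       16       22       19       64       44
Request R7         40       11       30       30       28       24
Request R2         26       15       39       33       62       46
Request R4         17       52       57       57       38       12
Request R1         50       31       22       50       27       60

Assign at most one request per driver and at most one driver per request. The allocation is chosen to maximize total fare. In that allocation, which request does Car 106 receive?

Car 106 receives Request R3.

Optimal: Car 91→Request R7 ($40), Car 70→Request R4 ($52), Car 63→Request R2 ($39), Car 85→Request R1 ($50), Car 12→Request R5 ($64), Car 106→Request R3 ($44) — total 40+52+39+50+64+44 = $289.
Max-entry greedy (repeatedly take the single best remaining cell) gives $268, worse by 21.
Swapping Car 106↔Car 91 (Car 106→Request R7 $24, Car 91→Request R3 $43) loses 17.
Car 106's own top request is Request R1 ($60), but forcing Car 106→Request R1 and reassigning the rest optimally gives only $288 — worse by 1.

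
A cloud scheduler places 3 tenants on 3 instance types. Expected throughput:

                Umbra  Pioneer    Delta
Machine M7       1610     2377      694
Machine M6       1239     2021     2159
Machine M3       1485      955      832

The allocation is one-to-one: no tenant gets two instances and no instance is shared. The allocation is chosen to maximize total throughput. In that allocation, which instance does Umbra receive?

Treat this as an assignment problem: match each tenant to one instance.
Optimal: Umbra→Machine M3 (1485 ops/s), Pioneer→Machine M7 (2377 ops/s), Delta→Machine M6 (2159 ops/s) — total 1485+2377+2159 = 6021 ops/s.
Row-greedy (each tenant in turn takes its best remaining instance) gives 4463 ops/s, worse by 1558.
Umbra's own top instance is Machine M7 (1610 ops/s), but forcing Umbra→Machine M7 and reassigning the rest optimally gives only 4724 ops/s — worse by 1297.

Umbra receives Machine M3.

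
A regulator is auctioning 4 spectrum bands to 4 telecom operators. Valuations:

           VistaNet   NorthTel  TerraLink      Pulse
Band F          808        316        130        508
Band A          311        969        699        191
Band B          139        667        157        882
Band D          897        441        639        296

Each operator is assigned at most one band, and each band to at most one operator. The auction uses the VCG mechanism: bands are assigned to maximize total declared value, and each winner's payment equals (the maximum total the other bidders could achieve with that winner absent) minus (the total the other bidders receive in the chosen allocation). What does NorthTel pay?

Efficient allocation: VistaNet→Band F ($808M), NorthTel→Band A ($969M), TerraLink→Band D ($639M), Pulse→Band B ($882M); total welfare W = $3298M.
NorthTel receives Band A at value $969M, so the others get W − 969 = $2329M.
Without NorthTel: best allocation of the remaining 3 bidders over all 4 bands is VistaNet→Band D ($897M), TerraLink→Band A ($699M), Pulse→Band B ($882M), total $2478M.
VCG payment = (others' best without NorthTel) − (others' welfare with NorthTel) = 2478 − 2329 = $149M.

NorthTel pays $149M.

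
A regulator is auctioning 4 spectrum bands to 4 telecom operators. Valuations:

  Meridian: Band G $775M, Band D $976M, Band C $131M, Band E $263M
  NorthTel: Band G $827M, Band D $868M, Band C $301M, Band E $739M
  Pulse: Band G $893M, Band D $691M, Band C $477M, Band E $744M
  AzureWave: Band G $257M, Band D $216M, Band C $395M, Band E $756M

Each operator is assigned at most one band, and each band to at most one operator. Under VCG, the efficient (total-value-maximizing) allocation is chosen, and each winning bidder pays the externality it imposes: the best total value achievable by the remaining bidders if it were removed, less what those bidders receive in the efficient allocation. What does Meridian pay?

Meridian pays $457M.

Efficient allocation: Meridian→Band D ($976M), NorthTel→Band G ($827M), Pulse→Band C ($477M), AzureWave→Band E ($756M); total welfare W = $3036M.
Meridian receives Band D at value $976M, so the others get W − 976 = $2060M.
Without Meridian: best allocation of the remaining 3 bidders over all 4 bands is NorthTel→Band D ($868M), Pulse→Band G ($893M), AzureWave→Band E ($756M), total $2517M.
VCG payment = (others' best without Meridian) − (others' welfare with Meridian) = 2517 − 2060 = $457M.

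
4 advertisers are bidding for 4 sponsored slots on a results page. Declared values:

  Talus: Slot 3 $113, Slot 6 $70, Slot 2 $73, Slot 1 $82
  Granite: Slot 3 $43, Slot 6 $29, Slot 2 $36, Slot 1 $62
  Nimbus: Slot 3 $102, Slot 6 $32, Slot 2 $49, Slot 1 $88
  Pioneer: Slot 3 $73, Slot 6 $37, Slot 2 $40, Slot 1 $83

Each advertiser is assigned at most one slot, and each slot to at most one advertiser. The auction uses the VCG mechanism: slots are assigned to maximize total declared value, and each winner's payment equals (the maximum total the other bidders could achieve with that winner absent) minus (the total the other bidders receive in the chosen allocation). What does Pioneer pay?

Efficient allocation: Talus→Slot 6 ($70), Granite→Slot 2 ($36), Nimbus→Slot 3 ($102), Pioneer→Slot 1 ($83); total welfare W = $291.
Pioneer receives Slot 1 at value $83, so the others get W − 83 = $208.
Without Pioneer: best allocation of the remaining 3 bidders over all 4 slots is Talus→Slot 3 ($113), Granite→Slot 2 ($36), Nimbus→Slot 1 ($88), total $237.
VCG payment = (others' best without Pioneer) − (others' welfare with Pioneer) = 237 − 208 = $29.

Pioneer pays $29.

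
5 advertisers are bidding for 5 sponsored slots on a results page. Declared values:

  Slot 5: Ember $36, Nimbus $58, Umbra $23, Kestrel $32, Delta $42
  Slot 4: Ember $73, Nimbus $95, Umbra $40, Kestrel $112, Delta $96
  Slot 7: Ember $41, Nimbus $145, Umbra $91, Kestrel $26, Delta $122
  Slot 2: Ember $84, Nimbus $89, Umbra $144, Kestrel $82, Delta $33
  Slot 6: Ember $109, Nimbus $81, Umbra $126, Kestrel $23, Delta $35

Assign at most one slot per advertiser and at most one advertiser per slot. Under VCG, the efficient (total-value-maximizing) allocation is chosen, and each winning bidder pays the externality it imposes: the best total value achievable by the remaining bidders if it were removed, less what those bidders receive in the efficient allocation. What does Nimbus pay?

Efficient allocation: Ember→Slot 6 ($109), Nimbus→Slot 7 ($145), Umbra→Slot 2 ($144), Kestrel→Slot 4 ($112), Delta→Slot 5 ($42); total welfare W = $552.
Nimbus receives Slot 7 at value $145, so the others get W − 145 = $407.
Without Nimbus: best allocation of the remaining 4 bidders over all 5 slots is Ember→Slot 6 ($109), Umbra→Slot 2 ($144), Kestrel→Slot 4 ($112), Delta→Slot 7 ($122), total $487.
VCG payment = (others' best without Nimbus) − (others' welfare with Nimbus) = 487 − 407 = $80.

Nimbus pays $80.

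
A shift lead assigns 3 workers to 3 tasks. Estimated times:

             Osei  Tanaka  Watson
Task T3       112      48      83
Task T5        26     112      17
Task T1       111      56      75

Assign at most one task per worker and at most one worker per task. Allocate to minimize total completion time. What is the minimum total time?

Optimal: Osei→Task T5 (26 min), Tanaka→Task T3 (48 min), Watson→Task T1 (75 min) — total 26+48+75 = 149 min.
Column-greedy (each task in turn goes to its cheapest remaining worker) gives 176 min, worse by 27.
No other one-to-one assignment undercuts 149 min.

Minimum total: 149 min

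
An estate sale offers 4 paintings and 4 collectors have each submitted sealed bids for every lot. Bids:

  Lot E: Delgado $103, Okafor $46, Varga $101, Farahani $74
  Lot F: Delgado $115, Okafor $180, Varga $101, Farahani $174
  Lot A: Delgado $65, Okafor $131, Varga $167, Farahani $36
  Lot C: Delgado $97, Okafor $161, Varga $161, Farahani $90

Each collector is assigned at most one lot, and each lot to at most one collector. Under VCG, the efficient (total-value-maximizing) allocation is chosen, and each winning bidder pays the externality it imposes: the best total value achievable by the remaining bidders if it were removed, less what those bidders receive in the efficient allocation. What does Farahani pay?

Farahani pays $19.

Efficient allocation: Delgado→Lot E ($103), Okafor→Lot C ($161), Varga→Lot A ($167), Farahani→Lot F ($174); total welfare W = $605.
Farahani receives Lot F at value $174, so the others get W − 174 = $431.
Without Farahani: best allocation of the remaining 3 bidders over all 4 lots is Delgado→Lot E ($103), Okafor→Lot F ($180), Varga→Lot A ($167), total $450.
VCG payment = (others' best without Farahani) − (others' welfare with Farahani) = 450 − 431 = $19.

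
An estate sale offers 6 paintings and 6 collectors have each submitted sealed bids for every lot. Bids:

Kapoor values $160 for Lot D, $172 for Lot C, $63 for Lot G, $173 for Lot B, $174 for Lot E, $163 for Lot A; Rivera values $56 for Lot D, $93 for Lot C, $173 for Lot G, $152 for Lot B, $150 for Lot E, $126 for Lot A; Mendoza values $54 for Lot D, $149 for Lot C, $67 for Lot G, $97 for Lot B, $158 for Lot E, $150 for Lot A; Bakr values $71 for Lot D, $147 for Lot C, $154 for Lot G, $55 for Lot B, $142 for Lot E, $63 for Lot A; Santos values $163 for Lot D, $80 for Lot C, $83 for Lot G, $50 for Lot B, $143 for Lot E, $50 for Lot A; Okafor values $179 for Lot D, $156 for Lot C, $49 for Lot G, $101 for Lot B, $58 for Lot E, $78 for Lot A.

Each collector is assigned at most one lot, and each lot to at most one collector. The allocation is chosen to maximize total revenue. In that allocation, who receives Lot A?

Mendoza receives Lot A.

Optimal: Kapoor→Lot B ($173), Rivera→Lot G ($173), Mendoza→Lot A ($150), Bakr→Lot C ($147), Santos→Lot E ($143), Okafor→Lot D ($179) — total 173+173+150+147+143+179 = $965.
Row-greedy (each collector in turn takes its best remaining lot) gives $908, worse by 57.
Checked against all permutations: $965 is optimal.
Mendoza's own top lot is Lot E ($158), but forcing Mendoza→Lot E and reassigning the rest optimally gives only $946 — worse by 19.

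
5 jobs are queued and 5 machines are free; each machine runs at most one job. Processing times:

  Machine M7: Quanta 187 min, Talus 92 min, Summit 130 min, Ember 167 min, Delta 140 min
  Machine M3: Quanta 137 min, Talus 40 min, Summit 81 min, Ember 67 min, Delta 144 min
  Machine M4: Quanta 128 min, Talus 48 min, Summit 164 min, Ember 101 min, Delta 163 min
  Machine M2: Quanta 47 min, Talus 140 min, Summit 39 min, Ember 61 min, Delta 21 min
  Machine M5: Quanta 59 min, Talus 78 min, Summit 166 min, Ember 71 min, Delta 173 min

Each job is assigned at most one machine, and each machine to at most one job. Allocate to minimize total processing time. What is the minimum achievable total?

Minimum total: 325 min

This is a one-to-one assignment (minimum-cost bipartite matching).
Optimal: Quanta→Machine M5 (59 min), Talus→Machine M4 (48 min), Summit→Machine M7 (130 min), Ember→Machine M3 (67 min), Delta→Machine M2 (21 min) — total 59+48+130+67+21 = 325 min.
Column-greedy (each machine in turn goes to its cheapest remaining job) gives 474 min, worse by 149.
Checked against all permutations: 325 min is optimal.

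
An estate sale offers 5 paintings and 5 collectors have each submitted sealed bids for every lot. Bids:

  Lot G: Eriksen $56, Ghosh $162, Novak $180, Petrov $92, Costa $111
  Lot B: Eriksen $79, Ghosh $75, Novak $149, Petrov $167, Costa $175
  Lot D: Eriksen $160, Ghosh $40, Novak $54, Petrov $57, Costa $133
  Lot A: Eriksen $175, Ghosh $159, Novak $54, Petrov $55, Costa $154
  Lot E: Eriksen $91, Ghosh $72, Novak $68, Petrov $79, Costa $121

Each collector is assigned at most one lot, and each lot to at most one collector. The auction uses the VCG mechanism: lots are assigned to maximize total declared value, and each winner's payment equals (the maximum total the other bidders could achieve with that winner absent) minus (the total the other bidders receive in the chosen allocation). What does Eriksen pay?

Eriksen pays $12.

Efficient allocation: Eriksen→Lot D ($160), Ghosh→Lot A ($159), Novak→Lot G ($180), Petrov→Lot B ($167), Costa→Lot E ($121); total welfare W = $787.
Eriksen receives Lot D at value $160, so the others get W − 160 = $627.
Without Eriksen: best allocation of the remaining 4 bidders over all 5 lots is Ghosh→Lot A ($159), Novak→Lot G ($180), Petrov→Lot B ($167), Costa→Lot D ($133), total $639.
VCG payment = (others' best without Eriksen) − (others' welfare with Eriksen) = 639 − 627 = $12.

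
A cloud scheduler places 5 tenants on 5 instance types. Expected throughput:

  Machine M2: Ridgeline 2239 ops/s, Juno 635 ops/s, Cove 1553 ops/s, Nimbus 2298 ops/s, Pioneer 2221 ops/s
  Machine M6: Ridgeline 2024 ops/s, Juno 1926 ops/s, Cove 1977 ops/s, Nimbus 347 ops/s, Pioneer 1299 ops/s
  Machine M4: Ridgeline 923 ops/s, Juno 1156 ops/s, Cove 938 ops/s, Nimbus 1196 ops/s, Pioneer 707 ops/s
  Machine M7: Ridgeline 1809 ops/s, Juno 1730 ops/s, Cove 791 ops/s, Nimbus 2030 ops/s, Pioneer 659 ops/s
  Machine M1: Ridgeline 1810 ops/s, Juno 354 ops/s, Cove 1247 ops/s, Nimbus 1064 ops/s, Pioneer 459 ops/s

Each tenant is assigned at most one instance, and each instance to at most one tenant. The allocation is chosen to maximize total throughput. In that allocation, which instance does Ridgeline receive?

Ridgeline receives Machine M1.

Optimal: Ridgeline→Machine M1 (1810 ops/s), Juno→Machine M4 (1156 ops/s), Cove→Machine M6 (1977 ops/s), Nimbus→Machine M7 (2030 ops/s), Pioneer→Machine M2 (2221 ops/s) — total 1810+1156+1977+2030+2221 = 9194 ops/s.
Max-entry greedy (repeatedly take the single best remaining cell) gives 8006 ops/s, worse by 1188.
No other one-to-one assignment exceeds 9194 ops/s.
Ridgeline's own top instance is Machine M2 (2239 ops/s), but forcing Ridgeline→Machine M2 and reassigning the rest optimally gives only 8149 ops/s — worse by 1045.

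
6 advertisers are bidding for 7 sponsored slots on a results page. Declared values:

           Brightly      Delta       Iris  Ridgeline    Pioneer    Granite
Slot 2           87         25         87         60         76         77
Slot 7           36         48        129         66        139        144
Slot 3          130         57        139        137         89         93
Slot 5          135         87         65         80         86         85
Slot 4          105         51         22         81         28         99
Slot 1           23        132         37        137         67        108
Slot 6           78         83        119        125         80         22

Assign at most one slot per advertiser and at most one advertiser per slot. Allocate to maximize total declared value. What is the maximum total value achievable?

Optimal: Brightly→Slot 5 ($135), Delta→Slot 1 ($132), Iris→Slot 3 ($139), Ridgeline→Slot 6 ($125), Pioneer→Slot 7 ($139), Granite→Slot 4 ($99) — total 135+132+139+125+139+99 = $769.
Column-greedy (each slot in turn goes to its best remaining advertiser) gives $605, worse by 164.
Swapping Brightly↔Delta (Brightly→Slot 1 $23, Delta→Slot 5 $87) loses 157.
Every other assignment is strictly worse.

Max total: $769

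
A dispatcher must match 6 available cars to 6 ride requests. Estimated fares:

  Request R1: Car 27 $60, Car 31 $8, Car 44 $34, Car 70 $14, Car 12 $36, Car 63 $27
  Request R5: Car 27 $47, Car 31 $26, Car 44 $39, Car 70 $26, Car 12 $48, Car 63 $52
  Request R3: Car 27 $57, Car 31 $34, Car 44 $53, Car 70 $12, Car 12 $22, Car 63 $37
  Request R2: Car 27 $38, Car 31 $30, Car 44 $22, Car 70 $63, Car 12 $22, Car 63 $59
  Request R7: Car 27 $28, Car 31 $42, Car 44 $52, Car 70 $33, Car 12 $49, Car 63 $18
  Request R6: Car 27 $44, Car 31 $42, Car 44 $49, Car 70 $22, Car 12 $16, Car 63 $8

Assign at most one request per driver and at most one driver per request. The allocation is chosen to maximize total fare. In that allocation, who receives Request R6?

Optimal: Car 27→Request R1 ($60), Car 31→Request R6 ($42), Car 44→Request R3 ($53), Car 70→Request R2 ($63), Car 12→Request R7 ($49), Car 63→Request R5 ($52) — total 60+42+53+63+49+52 = $319.
Row-greedy (each driver in turn takes its best remaining request) gives $274, worse by 45.
Next-best assignment: Car 27→Request R1, Car 31→Request R3, Car 44→Request R6, Car 70→Request R2, Car 12→Request R7, Car 63→Request R5 = $307.
Swapping Car 63↔Car 27 (Car 63→Request R1 $27, Car 27→Request R5 $47) loses 38.
Car 31's own top request is Request R7 ($42), but forcing Car 31→Request R7 and reassigning the rest optimally gives only $299 — worse by 20.

Car 31 receives Request R6.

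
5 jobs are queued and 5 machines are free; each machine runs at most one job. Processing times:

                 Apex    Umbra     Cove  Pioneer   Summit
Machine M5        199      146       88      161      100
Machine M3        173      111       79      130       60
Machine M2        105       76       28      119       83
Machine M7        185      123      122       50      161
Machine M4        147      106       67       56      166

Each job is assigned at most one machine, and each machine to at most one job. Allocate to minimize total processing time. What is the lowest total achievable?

Min total: 409 min

Optimal: Apex→Machine M2 (105 min), Umbra→Machine M4 (106 min), Cove→Machine M5 (88 min), Pioneer→Machine M7 (50 min), Summit→Machine M3 (60 min) — total 105+106+88+50+60 = 409 min.
Next-best assignment: Apex→Machine M4, Umbra→Machine M2, Cove→Machine M5, Pioneer→Machine M7, Summit→Machine M3 = 421 min.
Swapping Summit↔Apex (Summit→Machine M2 83 min, Apex→Machine M3 173 min) adds 91.
Checked against all permutations: 409 min is optimal.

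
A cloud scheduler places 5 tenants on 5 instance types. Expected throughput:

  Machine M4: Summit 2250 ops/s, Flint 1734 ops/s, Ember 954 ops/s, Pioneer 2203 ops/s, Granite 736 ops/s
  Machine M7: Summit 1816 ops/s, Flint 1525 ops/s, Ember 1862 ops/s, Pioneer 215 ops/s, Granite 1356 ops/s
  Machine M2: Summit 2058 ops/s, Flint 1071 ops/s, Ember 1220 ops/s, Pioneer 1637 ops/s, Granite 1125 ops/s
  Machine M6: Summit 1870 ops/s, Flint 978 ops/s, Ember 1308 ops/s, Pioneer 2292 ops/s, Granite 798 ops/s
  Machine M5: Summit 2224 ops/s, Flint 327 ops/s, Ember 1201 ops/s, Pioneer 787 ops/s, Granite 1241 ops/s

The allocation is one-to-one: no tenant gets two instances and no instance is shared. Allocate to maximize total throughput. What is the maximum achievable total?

Max total: 9237 ops/s

Optimal: Summit→Machine M5 (2224 ops/s), Flint→Machine M4 (1734 ops/s), Ember→Machine M7 (1862 ops/s), Pioneer→Machine M6 (2292 ops/s), Granite→Machine M2 (1125 ops/s) — total 2224+1734+1862+2292+1125 = 9237 ops/s.
Column-greedy (each instance in turn goes to its best remaining tenant) gives 7968 ops/s, worse by 1269.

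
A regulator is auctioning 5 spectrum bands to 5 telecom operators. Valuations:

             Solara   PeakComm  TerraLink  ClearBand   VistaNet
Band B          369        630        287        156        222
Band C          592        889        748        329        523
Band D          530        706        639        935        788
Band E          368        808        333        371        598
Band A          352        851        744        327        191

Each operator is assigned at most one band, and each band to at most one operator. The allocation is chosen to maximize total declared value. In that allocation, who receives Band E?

VistaNet receives Band E.

Optimal: Solara→Band B ($369M), PeakComm→Band C ($889M), TerraLink→Band A ($744M), ClearBand→Band D ($935M), VistaNet→Band E ($598M) — total 369+889+744+935+598 = $3535M.
Column-greedy (each band in turn goes to its best remaining operator) gives $3263M, worse by 272.
Swapping TerraLink↔PeakComm (TerraLink→Band C $748M, PeakComm→Band A $851M) loses 34.
Every other assignment is strictly worse.
VistaNet's own top band is Band D ($788M), but forcing VistaNet→Band D and reassigning the rest optimally gives only $3161M — worse by 374.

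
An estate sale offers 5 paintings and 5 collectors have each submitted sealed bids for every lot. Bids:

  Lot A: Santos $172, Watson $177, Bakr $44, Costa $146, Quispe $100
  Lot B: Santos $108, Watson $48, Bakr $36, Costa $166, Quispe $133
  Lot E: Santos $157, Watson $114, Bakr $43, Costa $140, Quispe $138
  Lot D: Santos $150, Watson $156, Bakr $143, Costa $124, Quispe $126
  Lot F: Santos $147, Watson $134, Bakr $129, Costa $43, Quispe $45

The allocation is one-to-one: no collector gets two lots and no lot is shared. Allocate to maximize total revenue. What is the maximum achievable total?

Maximum total: $771

Treat this as an assignment problem: match each collector to one lot.
Optimal: Santos→Lot F ($147), Watson→Lot A ($177), Bakr→Lot D ($143), Costa→Lot B ($166), Quispe→Lot E ($138) — total 147+177+143+166+138 = $771.
Row-greedy (each collector in turn takes its best remaining lot) gives $761, worse by 10.
Swapping Santos↔Quispe (Santos→Lot E $157, Quispe→Lot F $45) loses 83.
Checked against all permutations: $771 is optimal.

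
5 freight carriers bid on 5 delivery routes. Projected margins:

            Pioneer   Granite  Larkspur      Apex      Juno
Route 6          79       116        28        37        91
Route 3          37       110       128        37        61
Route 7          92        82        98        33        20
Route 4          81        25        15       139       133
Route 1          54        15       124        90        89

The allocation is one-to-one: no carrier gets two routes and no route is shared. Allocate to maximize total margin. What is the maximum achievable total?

Optimal: Pioneer→Route 7 ($92k), Granite→Route 6 ($116k), Larkspur→Route 3 ($128k), Apex→Route 4 ($139k), Juno→Route 1 ($89k) — total 92+116+128+139+89 = $564k.
Swapping Juno↔Larkspur (Juno→Route 3 $61k, Larkspur→Route 1 $124k) loses 32.

Maximum total: $564k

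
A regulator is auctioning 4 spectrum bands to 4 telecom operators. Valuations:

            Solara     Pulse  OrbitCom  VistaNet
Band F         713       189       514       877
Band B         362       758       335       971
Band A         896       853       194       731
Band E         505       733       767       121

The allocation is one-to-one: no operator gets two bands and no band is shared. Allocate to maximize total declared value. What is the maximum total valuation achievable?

Max total: $3304M

This is the linear assignment problem.
Optimal: Solara→Band F ($713M), Pulse→Band A ($853M), OrbitCom→Band E ($767M), VistaNet→Band B ($971M) — total 713+853+767+971 = $3304M.
Row-greedy (each operator in turn takes its best remaining band) gives $3298M, worse by 6.
Next-best assignment: Solara→Band A, Pulse→Band B, OrbitCom→Band E, VistaNet→Band F = $3298M.
Every other assignment is strictly worse.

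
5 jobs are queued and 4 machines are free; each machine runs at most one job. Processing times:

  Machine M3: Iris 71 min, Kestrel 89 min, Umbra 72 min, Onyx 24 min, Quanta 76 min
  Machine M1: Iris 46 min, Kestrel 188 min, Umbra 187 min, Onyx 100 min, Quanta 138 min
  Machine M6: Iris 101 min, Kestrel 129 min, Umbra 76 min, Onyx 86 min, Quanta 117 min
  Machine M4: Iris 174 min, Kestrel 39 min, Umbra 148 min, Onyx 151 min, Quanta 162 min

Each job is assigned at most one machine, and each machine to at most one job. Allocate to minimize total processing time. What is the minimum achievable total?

Min total: 185 min

This is the linear assignment problem.
Optimal: Onyx→Machine M3 (24 min), Iris→Machine M1 (46 min), Umbra→Machine M6 (76 min), Kestrel→Machine M4 (39 min) — total 24+46+76+39 = 185 min.
Row-greedy (each job in turn takes its cheapest remaining machine) gives 243 min, worse by 58.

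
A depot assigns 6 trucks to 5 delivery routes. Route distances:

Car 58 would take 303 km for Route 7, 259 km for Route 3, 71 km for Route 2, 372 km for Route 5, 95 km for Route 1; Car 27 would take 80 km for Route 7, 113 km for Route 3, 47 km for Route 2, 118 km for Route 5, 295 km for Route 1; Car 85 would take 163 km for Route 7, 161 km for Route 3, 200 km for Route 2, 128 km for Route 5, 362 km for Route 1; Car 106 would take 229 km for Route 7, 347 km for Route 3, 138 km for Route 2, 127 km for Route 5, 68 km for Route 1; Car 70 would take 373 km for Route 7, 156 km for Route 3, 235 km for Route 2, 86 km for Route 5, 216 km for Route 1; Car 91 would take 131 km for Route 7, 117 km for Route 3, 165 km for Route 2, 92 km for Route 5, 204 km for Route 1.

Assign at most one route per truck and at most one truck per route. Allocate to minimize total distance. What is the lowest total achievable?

Min total: 422 km

Treat this as an assignment problem: match each truck to one route.
Optimal: Car 27→Route 7 (80 km), Car 91→Route 3 (117 km), Car 58→Route 2 (71 km), Car 70→Route 5 (86 km), Car 106→Route 1 (68 km) — total 80+117+71+86+68 = 422 km.
Min-entry greedy (repeatedly take the single cheapest remaining cell) gives 481 km, worse by 59.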